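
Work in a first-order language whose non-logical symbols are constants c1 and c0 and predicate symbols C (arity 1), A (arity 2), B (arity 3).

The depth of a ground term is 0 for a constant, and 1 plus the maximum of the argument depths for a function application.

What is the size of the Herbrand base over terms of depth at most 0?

14

First count ground terms of depth ≤ 0.
With no function symbols every ground term is a constant, so there are exactly 2 ground terms at every depth bound.
N_0 = 2
Explicitly: c1, c0.
So |H| = 2.
For each predicate symbol, the number of ground atoms is |H| raised to its arity; summing:
  C: 2;  A: 2^2 = 4;  B: 2^3 = 8
Total ground atoms: 2 + 4 + 8 = 14.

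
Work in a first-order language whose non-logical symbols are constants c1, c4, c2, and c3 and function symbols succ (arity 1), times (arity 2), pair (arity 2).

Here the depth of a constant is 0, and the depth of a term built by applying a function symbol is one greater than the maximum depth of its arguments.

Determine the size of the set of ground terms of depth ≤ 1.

Write N_k for the number of ground terms of depth ≤ k. A term of depth ≤ k is either a constant or a function symbol applied to arguments of depth ≤ k−1, so N_k = 4 + N_{k-1} + N_{k-1}^2 + N_{k-1}^2.
N_0 = 4
N_1 = 4 + 4 + 4^2 + 4^2 = 40

40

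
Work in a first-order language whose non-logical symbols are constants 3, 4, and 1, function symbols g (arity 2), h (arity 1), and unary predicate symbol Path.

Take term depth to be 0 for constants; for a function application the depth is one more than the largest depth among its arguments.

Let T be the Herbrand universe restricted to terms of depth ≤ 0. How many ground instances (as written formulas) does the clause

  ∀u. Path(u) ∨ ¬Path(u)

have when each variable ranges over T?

3

Ground terms of depth ≤ 0:
  If N_k denotes the number of depth-≤k ground terms, the 3 constants give N_0 = 3, and each function symbol of arity r contributes N_{k-1}^r new terms at level k: N_k = 3 + N_{k-1}^2 + N_{k-1}.
  N_0 = 3
  Explicitly: 3, 4, 1.
So there are 3 ground terms available for substitution.
There is 1 variable to instantiate (u),  occurring in at least one literal, so different choices give different ground instances.
Number of ground instances = 3.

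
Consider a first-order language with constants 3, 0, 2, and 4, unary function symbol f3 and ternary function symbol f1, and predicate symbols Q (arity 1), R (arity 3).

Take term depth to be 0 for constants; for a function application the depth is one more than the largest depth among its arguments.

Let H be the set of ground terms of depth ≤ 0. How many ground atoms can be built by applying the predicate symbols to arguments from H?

First count ground terms of depth ≤ 0.
If N_k denotes the number of depth-≤k ground terms, the 4 constants give N_0 = 4, and each function symbol of arity r contributes N_{k-1}^r new terms at level k: N_k = 4 + N_{k-1} + N_{k-1}^3.
N_0 = 4
Explicitly: 3, 0, 2, 4.
So |H| = 4.
Ground atoms are formed by filling each argument slot of a predicate with a term from H, so an r-ary predicate gives |H|^r atoms:
  Q: 4;  R: 4^3 = 64
Total ground atoms: 4 + 64 = 68.

68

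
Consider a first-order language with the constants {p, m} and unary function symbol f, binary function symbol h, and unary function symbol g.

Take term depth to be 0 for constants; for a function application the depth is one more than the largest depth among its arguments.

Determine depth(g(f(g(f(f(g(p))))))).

6

depth(g(p)) = 1 + depth(p) = 1 + 0 = 1
depth(f(g(p))) = 1 + depth(g(p)) = 1 + 1 = 2
depth(f(f(g(p)))) = 1 + depth(f(g(p))) = 1 + 2 = 3
depth(g(f(f(g(p))))) = 1 + depth(f(f(g(p)))) = 1 + 3 = 4
depth(f(g(f(f(g(p)))))) = 1 + depth(g(f(f(g(p))))) = 1 + 4 = 5
depth(g(f(g(f(f(g(p))))))) = 1 + depth(f(g(f(f(g(p)))))) = 1 + 5 = 6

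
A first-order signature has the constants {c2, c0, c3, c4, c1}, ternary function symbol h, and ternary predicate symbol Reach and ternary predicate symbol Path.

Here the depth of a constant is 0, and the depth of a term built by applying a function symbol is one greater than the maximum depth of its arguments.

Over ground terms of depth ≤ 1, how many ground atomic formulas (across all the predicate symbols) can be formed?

First count ground terms of depth ≤ 1.
Write N_k for the number of ground terms of depth ≤ k. A term of depth ≤ k is either a constant or a function symbol applied to arguments of depth ≤ k−1, so N_k = 5 + N_{k-1}^3.
N_0 = 5
N_1 = 5 + 5^3 = 130
So |H| = 130.
Each predicate of arity r yields |H|^r ground atoms (one per choice of an r-tuple from H):
  Reach: 130^3 = 2197000;  Path: 130^3 = 2197000
Total ground atoms: 2197000 + 2197000 = 4394000.

4394000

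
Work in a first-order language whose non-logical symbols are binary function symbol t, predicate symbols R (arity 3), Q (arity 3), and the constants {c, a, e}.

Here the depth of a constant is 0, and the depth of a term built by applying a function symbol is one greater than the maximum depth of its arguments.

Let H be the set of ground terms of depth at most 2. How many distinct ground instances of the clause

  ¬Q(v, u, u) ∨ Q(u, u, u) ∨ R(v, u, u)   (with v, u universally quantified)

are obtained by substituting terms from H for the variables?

21609

Ground terms of depth ≤ 2:
  Write N_k for the number of ground terms of depth ≤ k. A term of depth ≤ k is either a constant or a function symbol applied to arguments of depth ≤ k−1, so N_k = 3 + N_{k-1}^2.
  N_0 = 3
  N_1 = 3 + 3^2 = 12
  N_2 = 3 + 12^2 = 147
So there are 147 ground terms available for substitution.
The body mentions every one of the 2 quantified variables; since ground terms form a free algebra, no two substitutions collapse to the same formula.
Number of ground instances = 147^2 = 21609.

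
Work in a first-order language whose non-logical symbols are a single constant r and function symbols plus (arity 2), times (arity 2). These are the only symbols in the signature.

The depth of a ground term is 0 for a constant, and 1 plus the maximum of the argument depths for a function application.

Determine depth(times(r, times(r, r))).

2

depth(times(r, r)) = 1 + max(0, 0) = 1
depth(times(r, times(r, r))) = 1 + max(0, 1) = 2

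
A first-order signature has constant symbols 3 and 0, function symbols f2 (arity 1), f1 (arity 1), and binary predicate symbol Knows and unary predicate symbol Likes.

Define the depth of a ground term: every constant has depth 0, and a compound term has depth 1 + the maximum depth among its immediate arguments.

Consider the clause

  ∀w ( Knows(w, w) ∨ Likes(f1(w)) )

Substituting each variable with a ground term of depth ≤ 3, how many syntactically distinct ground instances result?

Ground terms of depth ≤ 3:
  Let N_k count ground terms of depth at most k. Each non-constant term of depth ≤ k is some function symbol applied to depth-≤(k−1) arguments, giving N_k = 2 + N_{k-1} + N_{k-1}.
  N_0 = 2
  N_1 = 2 + 2 + 2 = 6
  N_2 = 2 + 6 + 6 = 14
  N_3 = 2 + 14 + 14 = 30
So there are 30 ground terms available for substitution.
The clause has 1 distinct variable (w), which appears in the body. In the free term algebra distinct substitutions yield syntactically distinct ground instances.
Number of ground instances = 30.

30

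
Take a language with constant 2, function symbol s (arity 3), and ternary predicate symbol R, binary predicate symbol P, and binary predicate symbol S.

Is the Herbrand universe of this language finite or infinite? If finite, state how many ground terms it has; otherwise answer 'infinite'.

infinite

The signature has at least one function symbol (s, arity 3) and at least one constant (2).
Iterating s gives infinitely many distinct ground terms: 2, s(2, 2, 2), s(s(2, 2, 2), s(2, 2, 2), s(2, 2, 2)), ...
So the Herbrand universe is infinite.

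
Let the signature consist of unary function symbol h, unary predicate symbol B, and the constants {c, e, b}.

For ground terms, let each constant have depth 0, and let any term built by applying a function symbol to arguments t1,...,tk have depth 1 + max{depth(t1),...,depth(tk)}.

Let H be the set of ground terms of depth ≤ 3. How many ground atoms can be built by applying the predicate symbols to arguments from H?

12

First count ground terms of depth ≤ 3.
Count level by level. With function symbols h/1, the terms of depth ≤ k are the 3 constants together with each function applied to depth-≤(k−1) tuples, so N_k = 3 + N_{k-1}.
N_0 = 3
N_1 = 3 + 3 = 6
N_2 = 3 + 6 = 9
N_3 = 3 + 9 = 12
Explicitly: c, e, b, h(c), h(e), h(b), h(h(c)), h(h(e)), h(h(b)), h(h(h(c))), h(h(h(e))), h(h(h(b))).
So |H| = 12.
Each predicate of arity r yields |H|^r ground atoms (one per choice of an r-tuple from H):
  B: 12
Total ground atoms: 12.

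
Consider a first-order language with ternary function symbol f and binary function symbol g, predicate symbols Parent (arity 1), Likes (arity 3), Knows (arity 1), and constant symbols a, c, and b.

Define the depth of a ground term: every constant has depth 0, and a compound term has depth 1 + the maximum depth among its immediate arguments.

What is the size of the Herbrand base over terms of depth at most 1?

First count ground terms of depth ≤ 1.
Let N_k = |{terms of depth ≤ k}|. Then N_0 = 3 and N_k = 3 + N_{k-1}^3 + N_{k-1}^2 for k ≥ 1 (one summand per function symbol, arity giving the exponent).
N_0 = 3
N_1 = 3 + 3^3 + 3^2 = 39
So |H| = 39.
Each predicate of arity r yields |H|^r ground atoms (one per choice of an r-tuple from H):
  Parent: 39;  Likes: 39^3 = 59319;  Knows: 39
Total ground atoms: 39 + 59319 + 39 = 59397.

59397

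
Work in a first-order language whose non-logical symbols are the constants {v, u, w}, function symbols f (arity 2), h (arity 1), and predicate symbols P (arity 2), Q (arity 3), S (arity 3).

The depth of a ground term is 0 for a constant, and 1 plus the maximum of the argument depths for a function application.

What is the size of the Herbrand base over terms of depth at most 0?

First count ground terms of depth ≤ 0.
Write N_k for the number of ground terms of depth ≤ k. A term of depth ≤ k is either a constant or a function symbol applied to arguments of depth ≤ k−1, so N_k = 3 + N_{k-1}^2 + N_{k-1}.
N_0 = 3
So |H| = 3.
A ground atom is a predicate applied to a tuple of terms from H, so the count is the sum over predicates of |H|^arity:
  P: 3^2 = 9;  Q: 3^3 = 27;  S: 3^3 = 27
Total ground atoms: 9 + 27 + 27 = 63.

63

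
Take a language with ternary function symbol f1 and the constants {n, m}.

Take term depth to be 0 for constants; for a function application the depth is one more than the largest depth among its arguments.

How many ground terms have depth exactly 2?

992

Let N_k count ground terms of depth at most k. Each non-constant term of depth ≤ k is some function symbol applied to depth-≤(k−1) arguments, giving N_k = 2 + N_{k-1}^3.
N_0 = 2
N_1 = 2 + 2^3 = 10
N_2 = 2 + 10^3 = 1002
Terms of depth exactly 2: N_2 − N_1 = 1002 − 10 = 992.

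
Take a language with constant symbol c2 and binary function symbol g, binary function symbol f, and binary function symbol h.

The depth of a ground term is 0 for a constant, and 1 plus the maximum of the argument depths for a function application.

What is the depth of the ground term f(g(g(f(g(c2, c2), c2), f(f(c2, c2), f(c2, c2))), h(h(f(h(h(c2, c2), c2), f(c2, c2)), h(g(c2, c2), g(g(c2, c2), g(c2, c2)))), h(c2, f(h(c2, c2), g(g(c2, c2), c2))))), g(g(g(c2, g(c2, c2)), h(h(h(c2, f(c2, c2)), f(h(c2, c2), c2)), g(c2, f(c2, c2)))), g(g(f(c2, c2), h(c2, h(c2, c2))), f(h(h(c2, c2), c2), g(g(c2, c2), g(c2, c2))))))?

depth(g(c2, c2)) = 1 + max(0, 0) = 1
depth(f(g(c2, c2), c2)) = 1 + max(1, 0) = 2
depth(f(c2, c2)) = 1 + max(0, 0) = 1
depth(f(f(c2, c2), f(c2, c2))) = 1 + max(1, 1) = 2
depth(g(f(g(c2, c2), c2), f(f(c2, c2), f(c2, c2)))) = 1 + max(2, 2) = 3
depth(h(c2, c2)) = 1 + max(0, 0) = 1
depth(h(h(c2, c2), c2)) = 1 + max(1, 0) = 2
depth(f(h(h(c2, c2), c2), f(c2, c2))) = 1 + max(2, 1) = 3
depth(g(g(c2, c2), g(c2, c2))) = 1 + max(1, 1) = 2
depth(h(g(c2, c2), g(g(c2, c2), g(c2, c2)))) = 1 + max(1, 2) = 3
depth(h(f(h(h(c2, c2), c2), f(c2, c2)), h(g(c2, c2), g(g(c2, c2), g(c2, c2))))) = 1 + max(3, 3) = 4
depth(g(g(c2, c2), c2)) = 1 + max(1, 0) = 2
depth(f(h(c2, c2), g(g(c2, c2), c2))) = 1 + max(1, 2) = 3
depth(h(c2, f(h(c2, c2), g(g(c2, c2), c2)))) = 1 + max(0, 3) = 4
depth(h(h(f(h(h(c2, c2), c2), f(c2, c2)), h(g(c2, c2), g(g(c2, c2), g(c2, c2)))), h(c2, f(h(c2, c2), g(g(c2, c2), c2))))) = 1 + max(4, 4) = 5
depth(g(g(f(g(c2, c2), c2), f(f(c2, c2), f(c2, c2))), h(h(f(h(h(c2, c2), c2), f(c2, c2)), h(g(c2, c2), g(g(c2, c2), g(c2, c2)))), h(c2, f(h(c2, c2), g(g(c2, c2), c2)))))) = 1 + max(3, 5) = 6
depth(g(c2, g(c2, c2))) = 1 + max(0, 1) = 2
depth(h(c2, f(c2, c2))) = 1 + max(0, 1) = 2
depth(f(h(c2, c2), c2)) = 1 + max(1, 0) = 2
depth(h(h(c2, f(c2, c2)), f(h(c2, c2), c2))) = 1 + max(2, 2) = 3
depth(g(c2, f(c2, c2))) = 1 + max(0, 1) = 2
depth(h(h(h(c2, f(c2, c2)), f(h(c2, c2), c2)), g(c2, f(c2, c2)))) = 1 + max(3, 2) = 4
depth(g(g(c2, g(c2, c2)), h(h(h(c2, f(c2, c2)), f(h(c2, c2), c2)), g(c2, f(c2, c2))))) = 1 + max(2, 4) = 5
depth(h(c2, h(c2, c2))) = 1 + max(0, 1) = 2
depth(g(f(c2, c2), h(c2, h(c2, c2)))) = 1 + max(1, 2) = 3
depth(f(h(h(c2, c2), c2), g(g(c2, c2), g(c2, c2)))) = 1 + max(2, 2) = 3
depth(g(g(f(c2, c2), h(c2, h(c2, c2))), f(h(h(c2, c2), c2), g(g(c2, c2), g(c2, c2))))) = 1 + max(3, 3) = 4
depth(g(g(g(c2, g(c2, c2)), h(h(h(c2, f(c2, c2)), f(h(c2, c2), c2)), g(c2, f(c2, c2)))), g(g(f(c2, c2), h(c2, h(c2, c2))), f(h(h(c2, c2), c2), g(g(c2, c2), g(c2, c2)))))) = 1 + max(5, 4) = 6
depth(f(g(g(f(g(c2, c2), c2), f(f(c2, c2), f(c2, c2))), h(h(f(h(h(c2, c2), c2), f(c2, c2)), h(g(c2, c2), g(g(c2, c2), g(c2, c2)))), h(c2, f(h(c2, c2), g(g(c2, c2), c2))))), g(g(g(c2, g(c2, c2)), h(h(h(c2, f(c2, c2)), f(h(c2, c2), c2)), g(c2, f(c2, c2)))), g(g(f(c2, c2), h(c2, h(c2, c2))), f(h(h(c2, c2), c2), g(g(c2, c2), g(c2, c2))))))) = 1 + max(6, 6) = 7

7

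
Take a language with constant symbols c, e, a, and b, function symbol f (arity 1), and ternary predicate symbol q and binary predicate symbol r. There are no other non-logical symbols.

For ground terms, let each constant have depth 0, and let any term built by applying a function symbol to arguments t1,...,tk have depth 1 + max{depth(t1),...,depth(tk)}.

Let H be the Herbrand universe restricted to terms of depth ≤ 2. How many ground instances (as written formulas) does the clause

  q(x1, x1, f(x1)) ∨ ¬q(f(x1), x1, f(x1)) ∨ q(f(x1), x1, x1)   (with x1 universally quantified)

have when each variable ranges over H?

Ground terms of depth ≤ 2:
  If N_k denotes the number of depth-≤k ground terms, the 4 constants give N_0 = 4, and each function symbol of arity r contributes N_{k-1}^r new terms at level k: N_k = 4 + N_{k-1}.
  N_0 = 4
  N_1 = 4 + 4 = 8
  N_2 = 4 + 8 = 12
So there are 12 ground terms available for substitution.
The body mentions the single quantified variable x1; since ground terms form a free algebra, no two substitutions collapse to the same formula.
Number of ground instances = 12.

12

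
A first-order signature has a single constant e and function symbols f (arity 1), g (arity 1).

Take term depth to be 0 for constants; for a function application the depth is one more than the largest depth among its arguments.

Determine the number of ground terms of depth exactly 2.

Let N_k count ground terms of depth at most k. Each non-constant term of depth ≤ k is some function symbol applied to depth-≤(k−1) arguments, giving N_k = 1 + N_{k-1} + N_{k-1}.
N_0 = 1
N_1 = 1 + 1 + 1 = 3
N_2 = 1 + 3 + 3 = 7
Terms of depth exactly 2: N_2 − N_1 = 7 − 3 = 4.

4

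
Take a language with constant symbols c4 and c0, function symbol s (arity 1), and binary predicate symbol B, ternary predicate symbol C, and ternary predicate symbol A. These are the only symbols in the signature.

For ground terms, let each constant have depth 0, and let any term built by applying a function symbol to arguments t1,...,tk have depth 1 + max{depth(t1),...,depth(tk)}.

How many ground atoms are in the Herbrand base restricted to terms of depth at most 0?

20

First count ground terms of depth ≤ 0.
Write N_k for the number of ground terms of depth ≤ k. A term of depth ≤ k is either a constant or a function symbol applied to arguments of depth ≤ k−1, so N_k = 2 + N_{k-1}.
N_0 = 2
So |H| = 2.
Ground atoms are formed by filling each argument slot of a predicate with a term from H, so an r-ary predicate gives |H|^r atoms:
  B: 2^2 = 4;  C: 2^3 = 8;  A: 2^3 = 8
Total ground atoms: 4 + 8 + 8 = 20.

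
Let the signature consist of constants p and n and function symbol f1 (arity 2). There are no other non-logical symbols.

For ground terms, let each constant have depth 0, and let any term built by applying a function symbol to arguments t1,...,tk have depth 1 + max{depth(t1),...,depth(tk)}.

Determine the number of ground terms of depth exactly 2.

Count level by level. With function symbols f1/2, the terms of depth ≤ k are the 2 constants together with each function applied to depth-≤(k−1) tuples, so N_k = 2 + N_{k-1}^2.
N_0 = 2
N_1 = 2 + 2^2 = 6
N_2 = 2 + 6^2 = 38
Terms of depth exactly 2: N_2 − N_1 = 38 − 6 = 32.

32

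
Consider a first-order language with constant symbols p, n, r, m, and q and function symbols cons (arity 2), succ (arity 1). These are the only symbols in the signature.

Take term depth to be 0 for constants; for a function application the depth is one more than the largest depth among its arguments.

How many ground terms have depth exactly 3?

1600230

Let N_k count ground terms of depth at most k. Each non-constant term of depth ≤ k is some function symbol applied to depth-≤(k−1) arguments, giving N_k = 5 + N_{k-1}^2 + N_{k-1}.
N_0 = 5
N_1 = 5 + 5^2 + 5 = 35
N_2 = 5 + 35^2 + 35 = 1265
N_3 = 5 + 1265^2 + 1265 = 1601495
Terms of depth exactly 3: N_3 − N_2 = 1601495 − 1265 = 1600230.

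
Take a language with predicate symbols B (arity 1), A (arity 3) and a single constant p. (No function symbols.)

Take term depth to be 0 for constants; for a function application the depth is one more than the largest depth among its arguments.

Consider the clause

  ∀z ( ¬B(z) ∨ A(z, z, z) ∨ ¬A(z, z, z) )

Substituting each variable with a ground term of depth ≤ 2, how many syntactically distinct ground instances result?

Ground terms of depth ≤ 2:
  With no function symbols every ground term is a constant, so there is exactly 1 ground term at every depth bound.
  N_0 = 1
  N_1 = 1
  N_2 = 1
  Explicitly: p.
So there is exactly 1 ground term available for substitution.
The clause has 1 distinct variable (z), which appears in the body. In the free term algebra distinct substitutions yield syntactically distinct ground instances.
Number of ground instances = 1.

1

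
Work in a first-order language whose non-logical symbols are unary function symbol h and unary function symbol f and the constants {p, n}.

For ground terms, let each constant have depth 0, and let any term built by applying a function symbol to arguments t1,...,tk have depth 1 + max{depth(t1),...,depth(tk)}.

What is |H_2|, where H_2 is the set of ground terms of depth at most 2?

14

Let N_k = |{terms of depth ≤ k}|. Then N_0 = 2 and N_k = 2 + N_{k-1} + N_{k-1} for k ≥ 1 (one summand per function symbol, arity giving the exponent).
N_0 = 2
N_1 = 2 + 2 + 2 = 6
N_2 = 2 + 6 + 6 = 14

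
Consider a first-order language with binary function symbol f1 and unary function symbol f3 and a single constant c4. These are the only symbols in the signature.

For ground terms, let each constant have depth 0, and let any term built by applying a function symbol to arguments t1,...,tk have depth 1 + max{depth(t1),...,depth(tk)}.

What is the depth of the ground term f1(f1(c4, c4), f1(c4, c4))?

depth(f1(c4, c4)) = 1 + max(0, 0) = 1
depth(f1(f1(c4, c4), f1(c4, c4))) = 1 + max(1, 1) = 2

2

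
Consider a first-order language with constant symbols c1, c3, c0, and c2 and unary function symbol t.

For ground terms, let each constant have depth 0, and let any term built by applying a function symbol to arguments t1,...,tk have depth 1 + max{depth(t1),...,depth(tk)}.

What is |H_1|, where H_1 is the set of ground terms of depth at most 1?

8

Let N_k count ground terms of depth at most k. Each non-constant term of depth ≤ k is some function symbol applied to depth-≤(k−1) arguments, giving N_k = 4 + N_{k-1}.
N_0 = 4
N_1 = 4 + 4 = 8
Explicitly: c1, c3, c0, c2, t(c1), t(c3), t(c0), t(c2).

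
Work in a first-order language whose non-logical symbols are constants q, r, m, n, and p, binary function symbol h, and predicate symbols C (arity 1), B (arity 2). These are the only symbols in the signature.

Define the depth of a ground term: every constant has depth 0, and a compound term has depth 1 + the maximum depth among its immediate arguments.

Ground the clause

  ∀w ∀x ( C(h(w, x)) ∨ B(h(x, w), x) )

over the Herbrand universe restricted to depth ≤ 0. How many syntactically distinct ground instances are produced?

25

Ground terms of depth ≤ 0:
  Let N_k = |{terms of depth ≤ k}|. Then N_0 = 5 and N_k = 5 + N_{k-1}^2 for k ≥ 1 (one summand per function symbol, arity giving the exponent).
  N_0 = 5
  Explicitly: q, r, m, n, p.
So there are 5 ground terms available for substitution.
The clause has 2 distinct variables (w, x), each appearing in the body. In the free term algebra distinct substitutions yield syntactically distinct ground instances.
Number of ground instances = 5^2 = 25.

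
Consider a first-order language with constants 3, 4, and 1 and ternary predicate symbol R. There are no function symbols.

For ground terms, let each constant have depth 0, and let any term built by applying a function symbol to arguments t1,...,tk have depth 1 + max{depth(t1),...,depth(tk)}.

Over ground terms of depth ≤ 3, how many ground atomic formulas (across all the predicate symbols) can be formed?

27

First count ground terms of depth ≤ 3.
With no function symbols every ground term is a constant, so there are exactly 3 ground terms at every depth bound.
N_0 = 3
N_1 = 3
N_2 = 3
N_3 = 3
Explicitly: 3, 4, 1.
So |H| = 3.
A ground atom is a predicate applied to a tuple of terms from H, so the count is the sum over predicates of |H|^arity:
  R: 3^3 = 27
Total ground atoms: 27.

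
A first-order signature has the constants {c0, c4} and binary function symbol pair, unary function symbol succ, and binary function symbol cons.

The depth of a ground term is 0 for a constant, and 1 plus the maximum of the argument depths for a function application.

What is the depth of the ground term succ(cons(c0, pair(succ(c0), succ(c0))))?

depth(succ(c0)) = 1 + depth(c0) = 1 + 0 = 1
depth(pair(succ(c0), succ(c0))) = 1 + max(1, 1) = 2
depth(cons(c0, pair(succ(c0), succ(c0)))) = 1 + max(0, 2) = 3
depth(succ(cons(c0, pair(succ(c0), succ(c0))))) = 1 + depth(cons(c0, pair(succ(c0), succ(c0)))) = 1 + 3 = 4

4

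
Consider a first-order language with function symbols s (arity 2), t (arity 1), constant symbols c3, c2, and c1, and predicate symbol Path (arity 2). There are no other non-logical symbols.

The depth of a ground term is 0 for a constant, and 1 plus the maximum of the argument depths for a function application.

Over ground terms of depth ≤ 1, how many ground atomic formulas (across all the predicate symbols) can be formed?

225

First count ground terms of depth ≤ 1.
Count level by level. With function symbols s/2, t/1, the terms of depth ≤ k are the 3 constants together with each function applied to depth-≤(k−1) tuples, so N_k = 3 + N_{k-1}^2 + N_{k-1}.
N_0 = 3
N_1 = 3 + 3^2 + 3 = 15
So |H| = 15.
A ground atom is a predicate applied to a tuple of terms from H, so the count is the sum over predicates of |H|^arity:
  Path: 15^2 = 225
Total ground atoms: 225.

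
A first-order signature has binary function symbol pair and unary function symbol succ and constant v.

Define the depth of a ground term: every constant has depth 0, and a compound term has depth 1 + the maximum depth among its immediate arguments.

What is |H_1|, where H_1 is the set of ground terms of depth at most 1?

If N_k denotes the number of depth-≤k ground terms, the 1 constant gives N_0 = 1, and each function symbol of arity r contributes N_{k-1}^r new terms at level k: N_k = 1 + N_{k-1}^2 + N_{k-1}.
N_0 = 1
N_1 = 1 + 1^2 + 1 = 3
Explicitly: v, pair(v, v), succ(v).

3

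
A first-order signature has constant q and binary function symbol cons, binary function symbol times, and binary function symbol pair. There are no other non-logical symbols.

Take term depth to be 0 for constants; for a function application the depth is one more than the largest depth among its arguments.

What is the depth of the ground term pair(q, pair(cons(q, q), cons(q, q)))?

depth(cons(q, q)) = 1 + max(0, 0) = 1
depth(pair(cons(q, q), cons(q, q))) = 1 + max(1, 1) = 2
depth(pair(q, pair(cons(q, q), cons(q, q)))) = 1 + max(0, 2) = 3

3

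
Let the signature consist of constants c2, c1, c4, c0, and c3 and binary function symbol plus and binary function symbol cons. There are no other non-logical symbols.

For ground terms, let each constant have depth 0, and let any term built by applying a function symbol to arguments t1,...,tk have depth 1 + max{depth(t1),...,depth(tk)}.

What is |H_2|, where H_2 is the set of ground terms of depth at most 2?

Count level by level. With function symbols plus/2, cons/2, the terms of depth ≤ k are the 5 constants together with each function applied to depth-≤(k−1) tuples, so N_k = 5 + N_{k-1}^2 + N_{k-1}^2.
N_0 = 5
N_1 = 5 + 5^2 + 5^2 = 55
N_2 = 5 + 55^2 + 55^2 = 6055

6055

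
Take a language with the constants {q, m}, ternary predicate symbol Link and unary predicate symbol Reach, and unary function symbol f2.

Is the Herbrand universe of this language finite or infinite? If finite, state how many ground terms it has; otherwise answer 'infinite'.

infinite

The signature has at least one function symbol (f2, arity 1) and at least one constant (q).
Iterating f2 gives infinitely many distinct ground terms: q, f2(q), f2(f2(q)), ...
So the Herbrand universe is infinite.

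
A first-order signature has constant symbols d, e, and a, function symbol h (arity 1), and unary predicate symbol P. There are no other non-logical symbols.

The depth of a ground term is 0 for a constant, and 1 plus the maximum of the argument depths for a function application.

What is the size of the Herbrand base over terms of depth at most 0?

3

First count ground terms of depth ≤ 0.
Let N_k = |{terms of depth ≤ k}|. Then N_0 = 3 and N_k = 3 + N_{k-1} for k ≥ 1 (one summand per function symbol, arity giving the exponent).
N_0 = 3
Explicitly: d, e, a.
So |H| = 3.
Ground atoms are formed by filling each argument slot of a predicate with a term from H, so an r-ary predicate gives |H|^r atoms:
  P: 3
Total ground atoms: 3.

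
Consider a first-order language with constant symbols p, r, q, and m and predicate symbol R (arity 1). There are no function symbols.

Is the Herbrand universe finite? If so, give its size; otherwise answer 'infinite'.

4

There are no function symbols, so every ground term is one of the 4 constants.
The Herbrand universe is {p, r, q, m}, which is finite with 4 elements.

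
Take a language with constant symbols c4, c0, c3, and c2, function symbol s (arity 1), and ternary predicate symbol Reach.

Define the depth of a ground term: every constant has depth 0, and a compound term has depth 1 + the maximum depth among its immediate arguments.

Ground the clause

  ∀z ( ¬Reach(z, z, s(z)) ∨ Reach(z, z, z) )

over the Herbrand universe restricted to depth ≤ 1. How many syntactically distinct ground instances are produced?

Ground terms of depth ≤ 1:
  Count level by level. With function symbols s/1, the terms of depth ≤ k are the 4 constants together with each function applied to depth-≤(k−1) tuples, so N_k = 4 + N_{k-1}.
  N_0 = 4
  N_1 = 4 + 4 = 8
  Explicitly: c4, c0, c3, c2, s(c4), s(c0), s(c3), s(c2).
So there are 8 ground terms available for substitution.
The body mentions the single quantified variable z; since ground terms form a free algebra, no two substitutions collapse to the same formula.
Number of ground instances = 8.

8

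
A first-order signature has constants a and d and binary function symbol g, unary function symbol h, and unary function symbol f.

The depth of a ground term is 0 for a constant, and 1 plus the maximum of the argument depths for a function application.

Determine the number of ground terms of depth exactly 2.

Let N_k count ground terms of depth at most k. Each non-constant term of depth ≤ k is some function symbol applied to depth-≤(k−1) arguments, giving N_k = 2 + N_{k-1}^2 + N_{k-1} + N_{k-1}.
N_0 = 2
N_1 = 2 + 2^2 + 2 + 2 = 10
N_2 = 2 + 10^2 + 10 + 10 = 122
Terms of depth exactly 2: N_2 − N_1 = 122 − 10 = 112.

112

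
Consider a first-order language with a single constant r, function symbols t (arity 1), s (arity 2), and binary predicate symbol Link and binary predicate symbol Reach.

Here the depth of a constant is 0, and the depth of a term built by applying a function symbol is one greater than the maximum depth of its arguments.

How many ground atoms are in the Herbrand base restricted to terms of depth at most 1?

18

First count ground terms of depth ≤ 1.
If N_k denotes the number of depth-≤k ground terms, the 1 constant gives N_0 = 1, and each function symbol of arity r contributes N_{k-1}^r new terms at level k: N_k = 1 + N_{k-1} + N_{k-1}^2.
N_0 = 1
N_1 = 1 + 1 + 1^2 = 3
Explicitly: r, t(r), s(r, r).
So |H| = 3.
A ground atom is a predicate applied to a tuple of terms from H, so the count is the sum over predicates of |H|^arity:
  Link: 3^2 = 9;  Reach: 3^2 = 9
Total ground atoms: 9 + 9 = 18.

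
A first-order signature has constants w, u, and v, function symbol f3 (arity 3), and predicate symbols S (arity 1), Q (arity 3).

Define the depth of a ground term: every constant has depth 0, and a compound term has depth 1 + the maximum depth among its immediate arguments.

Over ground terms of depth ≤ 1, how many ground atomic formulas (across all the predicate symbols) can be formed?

27030

First count ground terms of depth ≤ 1.
Write N_k for the number of ground terms of depth ≤ k. A term of depth ≤ k is either a constant or a function symbol applied to arguments of depth ≤ k−1, so N_k = 3 + N_{k-1}^3.
N_0 = 3
N_1 = 3 + 3^3 = 30
So |H| = 30.
Each predicate of arity r yields |H|^r ground atoms (one per choice of an r-tuple from H):
  S: 30;  Q: 30^3 = 27000
Total ground atoms: 30 + 27000 = 27030.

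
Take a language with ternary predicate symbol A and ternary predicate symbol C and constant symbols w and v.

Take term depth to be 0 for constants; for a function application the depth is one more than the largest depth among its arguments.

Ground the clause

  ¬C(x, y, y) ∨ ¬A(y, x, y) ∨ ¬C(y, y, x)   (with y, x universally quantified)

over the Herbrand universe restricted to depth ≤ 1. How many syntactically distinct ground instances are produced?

Ground terms of depth ≤ 1:
  With no function symbols every ground term is a constant, so there are exactly 2 ground terms at every depth bound.
  N_0 = 2
  N_1 = 2
So there are 2 ground terms available for substitution.
There are 2 variables to instantiate (y, x), each occurring in at least one literal, so different choices give different ground instances.
Number of ground instances = 2^2 = 4.

4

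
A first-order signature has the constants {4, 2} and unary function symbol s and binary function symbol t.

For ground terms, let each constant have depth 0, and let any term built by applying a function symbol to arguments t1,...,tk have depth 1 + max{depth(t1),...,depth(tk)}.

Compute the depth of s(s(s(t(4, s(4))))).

5

depth(s(4)) = 1 + depth(4) = 1 + 0 = 1
depth(t(4, s(4))) = 1 + max(0, 1) = 2
depth(s(t(4, s(4)))) = 1 + depth(t(4, s(4))) = 1 + 2 = 3
depth(s(s(t(4, s(4))))) = 1 + depth(s(t(4, s(4)))) = 1 + 3 = 4
depth(s(s(s(t(4, s(4)))))) = 1 + depth(s(s(t(4, s(4))))) = 1 + 4 = 5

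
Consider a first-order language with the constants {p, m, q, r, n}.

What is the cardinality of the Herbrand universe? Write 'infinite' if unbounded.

5

There are no function symbols, so every ground term is one of the 5 constants.
The Herbrand universe is {p, m, q, r, n}, which is finite with 5 elements.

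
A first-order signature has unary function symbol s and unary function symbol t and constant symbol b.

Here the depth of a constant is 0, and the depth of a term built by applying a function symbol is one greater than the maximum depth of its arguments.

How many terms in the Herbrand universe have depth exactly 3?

Write N_k for the number of ground terms of depth ≤ k. A term of depth ≤ k is either a constant or a function symbol applied to arguments of depth ≤ k−1, so N_k = 1 + N_{k-1} + N_{k-1}.
N_0 = 1
N_1 = 1 + 1 + 1 = 3
N_2 = 1 + 3 + 3 = 7
N_3 = 1 + 7 + 7 = 15
Terms of depth exactly 3: N_3 − N_2 = 15 − 7 = 8.

8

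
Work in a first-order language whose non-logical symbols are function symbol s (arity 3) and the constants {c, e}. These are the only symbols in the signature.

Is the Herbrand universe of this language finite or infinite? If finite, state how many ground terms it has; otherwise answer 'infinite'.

infinite

The signature has at least one function symbol (s, arity 3) and at least one constant (c).
Iterating s gives infinitely many distinct ground terms: c, s(c, c, c), s(s(c, c, c), s(c, c, c), s(c, c, c)), ...
So the Herbrand universe is infinite.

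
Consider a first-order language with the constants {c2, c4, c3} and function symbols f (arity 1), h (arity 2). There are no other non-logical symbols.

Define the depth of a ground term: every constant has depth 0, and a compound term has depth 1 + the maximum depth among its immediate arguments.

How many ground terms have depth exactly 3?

Let N_k = |{terms of depth ≤ k}|. Then N_0 = 3 and N_k = 3 + N_{k-1} + N_{k-1}^2 for k ≥ 1 (one summand per function symbol, arity giving the exponent).
N_0 = 3
N_1 = 3 + 3 + 3^2 = 15
N_2 = 3 + 15 + 15^2 = 243
N_3 = 3 + 243 + 243^2 = 59295
Terms of depth exactly 3: N_3 − N_2 = 59295 − 243 = 59052.

59052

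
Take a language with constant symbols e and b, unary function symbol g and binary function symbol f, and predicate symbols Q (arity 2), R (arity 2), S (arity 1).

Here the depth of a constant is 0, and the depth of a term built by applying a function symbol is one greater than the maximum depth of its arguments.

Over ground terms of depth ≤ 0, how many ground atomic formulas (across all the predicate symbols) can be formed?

First count ground terms of depth ≤ 0.
Let N_k count ground terms of depth at most k. Each non-constant term of depth ≤ k is some function symbol applied to depth-≤(k−1) arguments, giving N_k = 2 + N_{k-1} + N_{k-1}^2.
N_0 = 2
Explicitly: e, b.
So |H| = 2.
Each predicate of arity r yields |H|^r ground atoms (one per choice of an r-tuple from H):
  Q: 2^2 = 4;  R: 2^2 = 4;  S: 2
Total ground atoms: 4 + 4 + 2 = 10.

10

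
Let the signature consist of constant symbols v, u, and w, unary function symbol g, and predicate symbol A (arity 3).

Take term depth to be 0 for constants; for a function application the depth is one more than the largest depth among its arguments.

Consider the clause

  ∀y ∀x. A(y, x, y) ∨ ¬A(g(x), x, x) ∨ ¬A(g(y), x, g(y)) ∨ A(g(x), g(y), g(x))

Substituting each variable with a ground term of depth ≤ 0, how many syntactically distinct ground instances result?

9

Ground terms of depth ≤ 0:
  Let N_k count ground terms of depth at most k. Each non-constant term of depth ≤ k is some function symbol applied to depth-≤(k−1) arguments, giving N_k = 3 + N_{k-1}.
  N_0 = 3
  Explicitly: v, u, w.
So there are 3 ground terms available for substitution.
Each of y, x ranges independently over the available ground terms, and distinct assignments produce distinct instances.
Number of ground instances = 3^2 = 9.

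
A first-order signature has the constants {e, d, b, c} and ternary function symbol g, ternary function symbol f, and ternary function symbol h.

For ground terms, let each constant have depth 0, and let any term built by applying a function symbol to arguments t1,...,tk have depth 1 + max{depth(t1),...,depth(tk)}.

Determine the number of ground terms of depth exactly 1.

Write N_k for the number of ground terms of depth ≤ k. A term of depth ≤ k is either a constant or a function symbol applied to arguments of depth ≤ k−1, so N_k = 4 + N_{k-1}^3 + N_{k-1}^3 + N_{k-1}^3.
N_0 = 4
N_1 = 4 + 4^3 + 4^3 + 4^3 = 196
Terms of depth exactly 1: N_1 − N_0 = 196 − 4 = 192.

192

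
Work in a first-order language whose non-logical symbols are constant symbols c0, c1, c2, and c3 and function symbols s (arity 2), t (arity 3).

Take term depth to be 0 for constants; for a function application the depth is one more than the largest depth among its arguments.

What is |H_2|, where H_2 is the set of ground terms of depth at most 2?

599764

Write N_k for the number of ground terms of depth ≤ k. A term of depth ≤ k is either a constant or a function symbol applied to arguments of depth ≤ k−1, so N_k = 4 + N_{k-1}^2 + N_{k-1}^3.
N_0 = 4
N_1 = 4 + 4^2 + 4^3 = 84
N_2 = 4 + 84^2 + 84^3 = 599764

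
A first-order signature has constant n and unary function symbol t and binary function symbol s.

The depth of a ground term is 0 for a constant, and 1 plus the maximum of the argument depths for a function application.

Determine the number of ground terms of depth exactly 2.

Write N_k for the number of ground terms of depth ≤ k. A term of depth ≤ k is either a constant or a function symbol applied to arguments of depth ≤ k−1, so N_k = 1 + N_{k-1} + N_{k-1}^2.
N_0 = 1
N_1 = 1 + 1 + 1^2 = 3
N_2 = 1 + 3 + 3^2 = 13
Terms of depth exactly 2: N_2 − N_1 = 13 − 3 = 10.

10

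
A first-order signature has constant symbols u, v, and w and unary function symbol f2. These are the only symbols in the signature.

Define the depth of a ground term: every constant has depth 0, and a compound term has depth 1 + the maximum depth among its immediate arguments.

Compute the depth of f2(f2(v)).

2

depth(f2(v)) = 1 + depth(v) = 1 + 0 = 1
depth(f2(f2(v))) = 1 + depth(f2(v)) = 1 + 1 = 2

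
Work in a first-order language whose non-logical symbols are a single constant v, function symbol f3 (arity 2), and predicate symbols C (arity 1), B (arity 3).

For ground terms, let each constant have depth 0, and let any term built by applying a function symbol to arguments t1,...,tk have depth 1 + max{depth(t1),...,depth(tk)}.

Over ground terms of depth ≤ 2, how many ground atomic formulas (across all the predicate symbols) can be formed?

130

First count ground terms of depth ≤ 2.
Write N_k for the number of ground terms of depth ≤ k. A term of depth ≤ k is either a constant or a function symbol applied to arguments of depth ≤ k−1, so N_k = 1 + N_{k-1}^2.
N_0 = 1
N_1 = 1 + 1^2 = 2
N_2 = 1 + 2^2 = 5
So |H| = 5.
Each predicate of arity r yields |H|^r ground atoms (one per choice of an r-tuple from H):
  C: 5;  B: 5^3 = 125
Total ground atoms: 5 + 125 = 130.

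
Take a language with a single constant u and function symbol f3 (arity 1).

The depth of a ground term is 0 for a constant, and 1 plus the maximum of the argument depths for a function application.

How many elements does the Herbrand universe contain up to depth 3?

4

Let N_k = |{terms of depth ≤ k}|. Then N_0 = 1 and N_k = 1 + N_{k-1} for k ≥ 1 (one summand per function symbol, arity giving the exponent).
N_0 = 1
N_1 = 1 + 1 = 2
N_2 = 1 + 2 = 3
N_3 = 1 + 3 = 4
Explicitly: u, f3(u), f3(f3(u)), f3(f3(f3(u))).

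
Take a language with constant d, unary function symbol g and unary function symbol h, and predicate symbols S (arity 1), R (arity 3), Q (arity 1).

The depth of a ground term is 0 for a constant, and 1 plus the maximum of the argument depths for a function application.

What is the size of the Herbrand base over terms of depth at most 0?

3

First count ground terms of depth ≤ 0.
Let N_k count ground terms of depth at most k. Each non-constant term of depth ≤ k is some function symbol applied to depth-≤(k−1) arguments, giving N_k = 1 + N_{k-1} + N_{k-1}.
N_0 = 1
Explicitly: d.
So |H| = 1.
Ground atoms are formed by filling each argument slot of a predicate with a term from H, so an r-ary predicate gives |H|^r atoms:
  S: 1;  R: 1^3 = 1;  Q: 1
Total ground atoms: 1 + 1 + 1 = 3.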